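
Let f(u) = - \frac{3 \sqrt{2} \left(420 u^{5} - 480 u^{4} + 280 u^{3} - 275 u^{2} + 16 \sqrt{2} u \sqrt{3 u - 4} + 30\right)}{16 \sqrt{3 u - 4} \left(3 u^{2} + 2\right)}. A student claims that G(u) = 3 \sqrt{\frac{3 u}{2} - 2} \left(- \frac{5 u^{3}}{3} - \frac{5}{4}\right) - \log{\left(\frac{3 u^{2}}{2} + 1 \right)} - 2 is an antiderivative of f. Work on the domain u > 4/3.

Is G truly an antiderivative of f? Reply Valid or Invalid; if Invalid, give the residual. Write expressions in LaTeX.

Valid - differentiating G returns exactly f.

d/du[G] = \frac{- 1260 u^{5} + 1440 u^{4} - 840 u^{3} + 825 u^{2} - 48 \sqrt{2} u \sqrt{3 u - 4} - 90}{24 \sqrt{2} u^{2} \sqrt{3 u - 4} + 16 \sqrt{2} \sqrt{3 u - 4}}
This equals f(u) exactly, so the claim holds.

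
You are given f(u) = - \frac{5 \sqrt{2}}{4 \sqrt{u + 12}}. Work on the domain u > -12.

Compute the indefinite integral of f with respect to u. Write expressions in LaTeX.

F(u) = - \frac{5 \sqrt{2} \sqrt{u + 12}}{2} + C

Any candidate F(u) must reproduce f(u) exactly when differentiated.
Check: d/du[- \frac{5 \sqrt{2} \sqrt{u + 12}}{2}] = - \frac{5 \sqrt{2}}{4 \sqrt{u + 12}} = f(u).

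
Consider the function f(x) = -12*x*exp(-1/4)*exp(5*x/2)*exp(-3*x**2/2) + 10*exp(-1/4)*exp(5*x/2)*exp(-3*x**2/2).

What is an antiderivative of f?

f matches the chain-rule pattern g'(h)*h' with inner function h(x) = -3*x**2/2 + 5*x/2 - 1/4; substituting u = h(x) collapses the integral.
Check: d/dx[4*exp(-1/4)*exp(5*x/2)*exp(-3*x**2/2)] = (-12*x*exp(5*x/2) + 10*exp(5*x/2))*exp(-1/4)*exp(-3*x**2/2), which equals f(x).

An antiderivative is F(x) = 4*exp(-1/4)*exp(5*x/2)*exp(-3*x**2/2).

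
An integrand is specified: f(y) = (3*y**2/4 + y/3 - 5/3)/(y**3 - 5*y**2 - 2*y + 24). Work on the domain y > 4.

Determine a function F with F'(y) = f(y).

The denominator factors as 12*(y - 4)*(y - 3)*(y + 2); partial fractions split f into directly integrable pieces: 1/(45*(y + 2)) - 73/(60*(y - 3)) + 35/(18*(y - 4)).
Check: d/dy[35*log(y - 4)/18 - 73*log(y - 3)/60 + log(y + 2)/45] = (9*y**2 + 4*y - 20)/(12*y**3 - 60*y**2 - 24*y + 288), which equals f(y).

An antiderivative is F(y) = 35*log(y - 4)/18 - 73*log(y - 3)/60 + log(y + 2)/45.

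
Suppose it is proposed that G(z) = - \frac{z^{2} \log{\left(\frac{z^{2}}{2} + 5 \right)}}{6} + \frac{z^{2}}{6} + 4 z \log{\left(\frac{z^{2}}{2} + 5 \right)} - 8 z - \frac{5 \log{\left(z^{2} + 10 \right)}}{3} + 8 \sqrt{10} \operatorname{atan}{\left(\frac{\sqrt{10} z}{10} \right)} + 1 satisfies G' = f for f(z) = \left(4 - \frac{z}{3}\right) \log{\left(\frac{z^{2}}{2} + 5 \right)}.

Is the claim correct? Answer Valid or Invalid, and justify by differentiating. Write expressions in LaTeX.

d/dz[G] = - \frac{z \log{\left(\frac{z^{2}}{2} + 5 \right)}}{3} + 4 \log{\left(\frac{z^{2}}{2} + 5 \right)}
This equals f(z) exactly, so the claim holds.

Valid: G'(z) = f(z).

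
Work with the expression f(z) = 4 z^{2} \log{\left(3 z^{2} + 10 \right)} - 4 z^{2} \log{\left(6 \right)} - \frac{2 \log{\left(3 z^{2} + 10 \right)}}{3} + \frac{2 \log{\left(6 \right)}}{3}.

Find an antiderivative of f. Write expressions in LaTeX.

The integrand splits into summands that can be handled one at a time.
Check: d/dz[\frac{4 z^{3} \log{\left(\frac{z^{2}}{2} + \frac{5}{3} \right)}}{3} - \frac{8 z^{3}}{9} - \frac{2 z \log{\left(\frac{z^{2}}{2} + \frac{5}{3} \right)}}{3} + \frac{92 z}{9} - \frac{92 \sqrt{30} \operatorname{atan}{\left(\frac{\sqrt{30} z}{10} \right)}}{27}] = 4 z^{2} \log{\left(3 z^{2} + 10 \right)} - 4 z^{2} \log{\left(6 \right)} - \frac{2 \log{\left(3 z^{2} + 10 \right)}}{3} + \frac{2 \log{\left(6 \right)}}{3} = f(z).

An antiderivative is F(z) = \frac{4 z^{3} \log{\left(\frac{z^{2}}{2} + \frac{5}{3} \right)}}{3} - \frac{8 z^{3}}{9} - \frac{2 z \log{\left(\frac{z^{2}}{2} + \frac{5}{3} \right)}}{3} + \frac{92 z}{9} - \frac{92 \sqrt{30} \operatorname{atan}{\left(\frac{\sqrt{30} z}{10} \right)}}{27}.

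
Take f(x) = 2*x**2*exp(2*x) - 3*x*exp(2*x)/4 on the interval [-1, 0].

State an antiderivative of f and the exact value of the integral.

Recognize the product-rule pattern: f = u'v + uv' with u = x**2 - 11*x/8 + 11/16, v = exp(2*x), so integration by parts undoes it.
F(x) = (16*x**2 - 22*x + 11)*exp(2*x)/16 is an antiderivative of f.
Check: d/dx[(16*x**2 - 22*x + 11)*exp(2*x)/16] = 2*x**2*exp(2*x) - 3*x*exp(2*x)/4 = f(x).
F(0) = 11/16; F(-1) = 49*exp(-2)/16.
Integral = F(0) - F(-1) = 11/16 - 49*exp(-2)/16.

Antiderivative: F(x) = (16*x**2 - 22*x + 11)*exp(2*x)/16; value = 11/16 - 49*exp(-2)/16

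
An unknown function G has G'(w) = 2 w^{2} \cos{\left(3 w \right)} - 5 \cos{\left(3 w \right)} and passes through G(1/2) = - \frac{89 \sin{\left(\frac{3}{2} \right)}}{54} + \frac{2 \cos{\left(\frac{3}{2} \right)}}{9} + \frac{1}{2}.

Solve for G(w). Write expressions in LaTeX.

G(w) = \frac{2 w^{2} \sin{\left(3 w \right)}}{3} + \frac{4 w \cos{\left(3 w \right)}}{9} - \frac{49 \sin{\left(3 w \right)}}{27} + \frac{1}{2}

Integrate term by term and add the pieces.
A general antiderivative is \frac{2 w^{2} \sin{\left(3 w \right)}}{3} + \frac{4 w \cos{\left(3 w \right)}}{9} - \frac{49 \sin{\left(3 w \right)}}{27} + C.
The condition gives C = - \frac{89 \sin{\left(\frac{3}{2} \right)}}{54} + \frac{2 \cos{\left(\frac{3}{2} \right)}}{9} + \frac{1}{2} - (- \frac{89 \sin{\left(\frac{3}{2} \right)}}{54} + \frac{2 \cos{\left(\frac{3}{2} \right)}}{9}) = \frac{1}{2}.
So G(w) = \frac{2 w^{2} \sin{\left(3 w \right)}}{3} + \frac{4 w \cos{\left(3 w \right)}}{9} - \frac{49 \sin{\left(3 w \right)}}{27} + \frac{1}{2}.
Check: d/dw[\frac{2 w^{2} \sin{\left(3 w \right)}}{3} + \frac{4 w \cos{\left(3 w \right)}}{9} - \frac{49 \sin{\left(3 w \right)}}{27} + \frac{1}{2}] = 2 w^{2} \cos{\left(3 w \right)} - 5 \cos{\left(3 w \right)} = G'(w).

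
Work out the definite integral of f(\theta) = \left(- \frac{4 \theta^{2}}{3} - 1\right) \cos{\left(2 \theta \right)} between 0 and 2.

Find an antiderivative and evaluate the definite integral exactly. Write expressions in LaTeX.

A first test for any F(\theta): its \theta-derivative must equal f(\theta) identically.
F(\theta) = \frac{- 4 \theta^{2} \sin{\left(2 \theta \right)} - 4 \theta \cos{\left(2 \theta \right)} - \sin{\left(2 \theta \right)}}{6} is an antiderivative of f.
Check: d/d\theta[\frac{- 4 \theta^{2} \sin{\left(2 \theta \right)} - 4 \theta \cos{\left(2 \theta \right)} - \sin{\left(2 \theta \right)}}{6}] = - \frac{4 \theta^{2} \cos{\left(2 \theta \right)}}{3} - \cos{\left(2 \theta \right)}, which equals f(\theta).
F(2) = - \frac{4 \cos{\left(4 \right)}}{3} - \frac{17 \sin{\left(4 \right)}}{6}; F(0) = 0.
Integral = F(2) - F(0) = - \frac{4 \cos{\left(4 \right)}}{3} - \frac{17 \sin{\left(4 \right)}}{6}.

Antiderivative: F(\theta) = \frac{- 4 \theta^{2} \sin{\left(2 \theta \right)} - 4 \theta \cos{\left(2 \theta \right)} - \sin{\left(2 \theta \right)}}{6}; value = - \frac{4 \cos{\left(4 \right)}}{3} - \frac{17 \sin{\left(4 \right)}}{6}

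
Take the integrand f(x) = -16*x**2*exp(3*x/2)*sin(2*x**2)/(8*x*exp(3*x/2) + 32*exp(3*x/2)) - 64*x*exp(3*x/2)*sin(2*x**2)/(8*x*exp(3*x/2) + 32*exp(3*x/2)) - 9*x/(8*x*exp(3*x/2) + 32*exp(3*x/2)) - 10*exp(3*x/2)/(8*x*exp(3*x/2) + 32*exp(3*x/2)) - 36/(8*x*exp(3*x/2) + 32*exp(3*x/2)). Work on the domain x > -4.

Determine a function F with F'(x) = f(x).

The integrand splits into summands that can be handled one at a time.
Check: d/dx[(-5*exp(3*x/2)*log(x + 4) + 2*exp(3*x/2)*cos(2*x**2) + 3)*exp(-3*x/2)/4] = (-16*x**2*exp(3*x/2)*sin(2*x**2) - 64*x*exp(3*x/2)*sin(2*x**2) - 9*x - 10*exp(3*x/2) - 36)/(8*x*exp(3*x/2) + 32*exp(3*x/2)), which equals f(x).

An antiderivative is F(x) = (-5*exp(3*x/2)*log(x + 4) + 2*exp(3*x/2)*cos(2*x**2) + 3)*exp(-3*x/2)/4.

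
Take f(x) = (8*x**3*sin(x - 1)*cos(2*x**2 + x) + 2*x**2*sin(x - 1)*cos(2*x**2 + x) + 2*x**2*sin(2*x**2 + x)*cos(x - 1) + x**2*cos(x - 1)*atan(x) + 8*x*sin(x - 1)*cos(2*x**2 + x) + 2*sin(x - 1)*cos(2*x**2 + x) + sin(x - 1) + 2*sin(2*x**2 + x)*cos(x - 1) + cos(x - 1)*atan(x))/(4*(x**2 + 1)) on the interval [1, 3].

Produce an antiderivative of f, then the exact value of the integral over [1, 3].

Antiderivative: F(x) = sin(x - 1)*sin(2*x**2 + x)/2 + sin(x - 1)*atan(x)/4; value = sin(2)*atan(3)/4 + sin(2)*sin(21)/2

Recognize the product-rule pattern: f = u'v + uv' with u = sin(2*x**2 + x)/2 + atan(x)/4, v = sin(x - 1), so integration by parts undoes it.
F(x) = sin(x - 1)*sin(2*x**2 + x)/2 + sin(x - 1)*atan(x)/4 is an antiderivative of f.
Check: d/dx[sin(x - 1)*sin(2*x**2 + x)/2 + sin(x - 1)*atan(x)/4] = (8*x**3*sin(x - 1)*cos(2*x**2 + x) + 2*x**2*sin(x - 1)*cos(2*x**2 + x) + 2*x**2*sin(2*x**2 + x)*cos(x - 1) + x**2*cos(x - 1)*atan(x) + 8*x*sin(x - 1)*cos(2*x**2 + x) + 2*sin(x - 1)*cos(2*x**2 + x) + sin(x - 1) + 2*sin(2*x**2 + x)*cos(x - 1) + cos(x - 1)*atan(x))/(4*x**2 + 4), which equals f(x).
F(3) = sin(2)*atan(3)/4 + sin(2)*sin(21)/2; F(1) = 0.
Integral = F(3) - F(1) = sin(2)*atan(3)/4 + sin(2)*sin(21)/2.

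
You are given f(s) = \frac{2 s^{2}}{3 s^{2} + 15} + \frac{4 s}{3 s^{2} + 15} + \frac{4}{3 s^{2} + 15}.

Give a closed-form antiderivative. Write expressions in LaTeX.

An antiderivative is F(s) = \frac{2 \left(5 s + 5 \log{\left(s^{2} + 5 \right)} - 3 \sqrt{5} \operatorname{atan}{\left(\frac{\sqrt{5} s}{5} \right)}\right)}{15}.

The integrand splits into summands that can be handled one at a time.
Check: d/ds[\frac{2 \left(5 s + 5 \log{\left(s^{2} + 5 \right)} - 3 \sqrt{5} \operatorname{atan}{\left(\frac{\sqrt{5} s}{5} \right)}\right)}{15}] = \frac{2 s^{2} + 4 s + 4}{3 s^{2} + 15}, which equals f(s).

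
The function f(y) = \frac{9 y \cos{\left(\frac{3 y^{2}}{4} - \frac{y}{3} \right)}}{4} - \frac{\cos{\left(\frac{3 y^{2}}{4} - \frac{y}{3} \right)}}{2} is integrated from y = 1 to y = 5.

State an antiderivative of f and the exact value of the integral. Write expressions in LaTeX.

Antiderivative: F(y) = \frac{3 \sin{\left(\frac{3 y^{2}}{4} - \frac{y}{3} \right)}}{2}; value = \frac{3 \sin{\left(\frac{205}{12} \right)}}{2} - \frac{3 \sin{\left(\frac{5}{12} \right)}}{2}

f matches the chain-rule pattern g'(h)*h' with inner function h(y) = \frac{3 y^{2}}{4} - \frac{y}{3}; substituting u = h(y) collapses the integral.
F(y) = \frac{3 \sin{\left(\frac{3 y^{2}}{4} - \frac{y}{3} \right)}}{2} is an antiderivative of f.
Check: d/dy[\frac{3 \sin{\left(\frac{3 y^{2}}{4} - \frac{y}{3} \right)}}{2}] = \frac{9 y \cos{\left(\frac{3 y^{2}}{4} - \frac{y}{3} \right)}}{4} - \frac{\cos{\left(\frac{3 y^{2}}{4} - \frac{y}{3} \right)}}{2} = f(y).
F(5) = \frac{3 \sin{\left(\frac{205}{12} \right)}}{2}; F(1) = \frac{3 \sin{\left(\frac{5}{12} \right)}}{2}.
Integral = F(5) - F(1) = \frac{3 \sin{\left(\frac{205}{12} \right)}}{2} - \frac{3 \sin{\left(\frac{5}{12} \right)}}{2}.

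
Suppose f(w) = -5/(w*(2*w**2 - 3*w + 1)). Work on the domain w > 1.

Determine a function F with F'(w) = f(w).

An antiderivative is F(w) = 10*log(2*w - 1) - 5*log(w**2 - w).

The denominator factors as w*(w - 1)*(2*w - 1); partial fractions split f into directly integrable pieces: 20/(2*w - 1) - 5/(w - 1) - 5/w.
Check: d/dw[10*log(2*w - 1) - 5*log(w**2 - w)] = -5/(2*w**3 - 3*w**2 + w), which equals f(w).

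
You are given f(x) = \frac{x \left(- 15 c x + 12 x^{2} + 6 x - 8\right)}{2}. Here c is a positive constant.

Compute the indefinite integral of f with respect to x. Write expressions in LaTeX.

An antiderivative F(x) passes only if d/dx[F] lands on f(x) exactly.
Check: d/dx[\frac{x^{2} \left(- 5 c x + 3 x^{2} + 2 x - 4\right)}{2}] = - \frac{15 c x^{2}}{2} + 6 x^{3} + 3 x^{2} - 4 x, which equals f(x).

F(x) = \frac{x^{2} \left(- 5 c x + 3 x^{2} + 2 x - 4\right)}{2} + C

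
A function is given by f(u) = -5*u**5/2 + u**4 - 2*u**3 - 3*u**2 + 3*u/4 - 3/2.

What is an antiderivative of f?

An antiderivative is F(u) = -5*u**6/12 + u**5/5 - u**4/2 - u**3 + 3*u**2/8 - 3*u/2.

The integrand splits into summands that can be handled one at a time.
Check: d/du[-5*u**6/12 + u**5/5 - u**4/2 - u**3 + 3*u**2/8 - 3*u/2] = -5*u**5/2 + u**4 - 2*u**3 - 3*u**2 + 3*u/4 - 3/2 = f(u).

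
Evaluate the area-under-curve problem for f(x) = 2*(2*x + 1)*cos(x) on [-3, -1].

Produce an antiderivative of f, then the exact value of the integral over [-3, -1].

Since d/dx undoes antidifferentiation here, F'(x) = f(x) is required of F(x).
F(x) = 2*(2*x*sin(x) + sin(x) + 2*cos(x)) is an antiderivative of f.
Check: d/dx[2*(2*x*sin(x) + sin(x) + 2*cos(x))] = 4*x*cos(x) + 2*cos(x), which equals f(x).
F(-1) = 2*sin(1) + 4*cos(1); F(-3) = 4*cos(3) + 10*sin(3).
Integral = F(-1) - F(-3) = -10*sin(3) + 2*sin(1) + 4*cos(1) - 4*cos(3).

Antiderivative: F(x) = 2*(2*x*sin(x) + sin(x) + 2*cos(x)); value = -10*sin(3) + 2*sin(1) + 4*cos(1) - 4*cos(3)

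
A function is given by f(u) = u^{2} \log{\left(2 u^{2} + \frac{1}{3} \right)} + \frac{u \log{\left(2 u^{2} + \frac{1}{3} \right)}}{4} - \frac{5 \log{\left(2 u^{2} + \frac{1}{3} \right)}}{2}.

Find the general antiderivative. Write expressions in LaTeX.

F(u) = \frac{- 96 u^{3} - 54 u^{2} + 18 u \left(8 u^{2} + 3 u - 60\right) \log{\left(2 u^{2} + \frac{1}{3} \right)} + 2208 u + 9 \log{\left(u^{2} + \frac{1}{6} \right)} - 368 \sqrt{6} \operatorname{atan}{\left(\sqrt{6} u \right)}}{432} + C

The integrand splits into summands that can be handled one at a time.
Check: d/du[\frac{- 96 u^{3} - 54 u^{2} + 18 u \left(8 u^{2} + 3 u - 60\right) \log{\left(2 u^{2} + \frac{1}{3} \right)} + 2208 u + 9 \log{\left(u^{2} + \frac{1}{6} \right)} - 368 \sqrt{6} \operatorname{atan}{\left(\sqrt{6} u \right)}}{432}] = u^{2} \log{\left(2 u^{2} + \frac{1}{3} \right)} + \frac{u \log{\left(2 u^{2} + \frac{1}{3} \right)}}{4} - \frac{5 \log{\left(2 u^{2} + \frac{1}{3} \right)}}{2} = f(u).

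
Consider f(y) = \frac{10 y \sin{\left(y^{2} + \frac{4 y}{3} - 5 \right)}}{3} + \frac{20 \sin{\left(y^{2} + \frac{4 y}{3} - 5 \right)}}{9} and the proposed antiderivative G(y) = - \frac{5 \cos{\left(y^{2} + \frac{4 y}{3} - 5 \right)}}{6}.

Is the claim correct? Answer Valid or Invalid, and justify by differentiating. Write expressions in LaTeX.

Invalid: d/dy[G] - f = - \frac{5 y \sin{\left(y^{2} + \frac{4 y}{3} - 5 \right)}}{3} - \frac{10 \sin{\left(y^{2} + \frac{4 y}{3} - 5 \right)}}{9}, which is not 0.

d/dy[G] = \frac{5 y \sin{\left(y^{2} + \frac{4 y}{3} - 5 \right)}}{3} + \frac{10 \sin{\left(y^{2} + \frac{4 y}{3} - 5 \right)}}{9}
d/dy[G] - f(y) = - \frac{5 y \sin{\left(y^{2} + \frac{4 y}{3} - 5 \right)}}{3} - \frac{10 \sin{\left(y^{2} + \frac{4 y}{3} - 5 \right)}}{9} != 0.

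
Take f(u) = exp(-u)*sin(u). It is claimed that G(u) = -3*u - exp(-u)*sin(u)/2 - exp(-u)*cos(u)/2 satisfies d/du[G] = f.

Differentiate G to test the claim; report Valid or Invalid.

Invalid: d/du[G] - f = -3, which is not 0.

d/du[G] = (-3*exp(u) + sin(u))*exp(-u)
d/du[G] - f(u) = -3 != 0.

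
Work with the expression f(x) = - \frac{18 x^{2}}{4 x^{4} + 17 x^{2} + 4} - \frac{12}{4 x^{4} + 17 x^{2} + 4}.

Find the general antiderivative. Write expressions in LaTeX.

The integrand splits into summands that can be handled one at a time.
Check: d/dx[- 2 \operatorname{atan}{\left(\frac{x}{2} \right)} - \operatorname{atan}{\left(2 x \right)}] = \frac{- 18 x^{2} - 12}{4 x^{4} + 17 x^{2} + 4}, which equals f(x).

F(x) = - 2 \operatorname{atan}{\left(\frac{x}{2} \right)} - \operatorname{atan}{\left(2 x \right)} + C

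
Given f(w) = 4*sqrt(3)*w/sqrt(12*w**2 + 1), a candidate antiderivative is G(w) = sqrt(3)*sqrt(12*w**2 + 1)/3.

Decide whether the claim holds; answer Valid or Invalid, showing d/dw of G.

d/dw[G] = 4*sqrt(3)*w/sqrt(12*w**2 + 1)
This equals f(w) exactly, so the claim holds.

Valid - the claim checks out under differentiation.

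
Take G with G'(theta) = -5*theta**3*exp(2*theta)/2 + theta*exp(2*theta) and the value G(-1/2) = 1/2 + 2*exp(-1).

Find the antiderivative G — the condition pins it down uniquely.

G(theta) = -5*theta**3*exp(2*theta)/4 + 15*theta**2*exp(2*theta)/8 - 11*theta*exp(2*theta)/8 + 11*exp(2*theta)/16 + 1/2

G'(theta) has the shape u'v + uv' for u = -5*theta**3/4 + 15*theta**2/8 - 11*theta/8 + 11/16 and v = exp(2*theta) — it is the derivative of the product u*v.
A general antiderivative is (-20*theta**3 + 30*theta**2 - 22*theta + 11)*exp(2*theta)/16 + C.
The condition gives C = 1/2 + 2*exp(-1) - (2*exp(-1)) = 1/2.
So G(theta) = -5*theta**3*exp(2*theta)/4 + 15*theta**2*exp(2*theta)/8 - 11*theta*exp(2*theta)/8 + 11*exp(2*theta)/16 + 1/2.
Check: d/dtheta[-5*theta**3*exp(2*theta)/4 + 15*theta**2*exp(2*theta)/8 - 11*theta*exp(2*theta)/8 + 11*exp(2*theta)/16 + 1/2] = -5*theta**3*exp(2*theta)/2 + theta*exp(2*theta) = G'(theta).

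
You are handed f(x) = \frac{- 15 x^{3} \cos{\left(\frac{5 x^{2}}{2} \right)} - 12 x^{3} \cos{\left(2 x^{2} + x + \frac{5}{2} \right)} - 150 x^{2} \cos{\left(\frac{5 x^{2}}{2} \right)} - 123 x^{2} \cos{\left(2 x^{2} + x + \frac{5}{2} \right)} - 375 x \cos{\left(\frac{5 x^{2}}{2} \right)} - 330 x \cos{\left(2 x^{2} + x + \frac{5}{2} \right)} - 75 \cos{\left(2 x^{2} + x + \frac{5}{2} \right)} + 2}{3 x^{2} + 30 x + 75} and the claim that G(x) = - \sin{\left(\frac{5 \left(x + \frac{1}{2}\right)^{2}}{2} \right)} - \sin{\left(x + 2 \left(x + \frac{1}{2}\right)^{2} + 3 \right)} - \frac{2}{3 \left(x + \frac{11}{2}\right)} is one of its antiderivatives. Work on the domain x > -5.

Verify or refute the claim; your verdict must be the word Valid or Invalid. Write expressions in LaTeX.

Invalid: d/dx[G] - f = \frac{120 x^{5} \cos{\left(\frac{5 x^{2}}{2} \right)} + 96 x^{5} \cos{\left(2 x^{2} + x + \frac{5}{2} \right)} - 96 x^{5} \cos{\left(2 x^{2} + 3 x + \frac{7}{2} \right)} - 120 x^{5} \cos{\left(\frac{5 x^{2}}{2} + \frac{5 x}{2} + \frac{5}{8} \right)} + 2520 x^{4} \cos{\left(\frac{5 x^{2}}{2} \right)} + 2040 x^{4} \cos{\left(2 x^{2} + x + \frac{5}{2} \right)} - 2088 x^{4} \cos{\left(2 x^{2} + 3 x + \frac{7}{2} \right)} - 2580 x^{4} \cos{\left(\frac{5 x^{2}}{2} + \frac{5 x}{2} + \frac{5}{8} \right)} + 19830 x^{3} \cos{\left(\frac{5 x^{2}}{2} \right)} + 16368 x^{3} \cos{\left(2 x^{2} + x + \frac{5}{2} \right)} - 17376 x^{3} \cos{\left(2 x^{2} + 3 x + \frac{7}{2} \right)} - 21090 x^{3} \cos{\left(\frac{5 x^{2}}{2} + \frac{5 x}{2} + \frac{5}{8} \right)} + 69300 x^{2} \cos{\left(\frac{5 x^{2}}{2} \right)} + 59406 x^{2} \cos{\left(2 x^{2} + x + \frac{5}{2} \right)} - 67338 x^{2} \cos{\left(2 x^{2} + 3 x + \frac{7}{2} \right)} - 79215 x^{2} \cos{\left(\frac{5 x^{2}}{2} + \frac{5 x}{2} + \frac{5}{8} \right)} + 90750 x \cos{\left(\frac{5 x^{2}}{2} \right)} + 86460 x \cos{\left(2 x^{2} + x + \frac{5}{2} \right)} - 114180 x \cos{\left(2 x^{2} + 3 x + \frac{7}{2} \right)} - 125400 x \cos{\left(\frac{5 x^{2}}{2} + \frac{5 x}{2} + \frac{5}{8} \right)} - 16 x + 18150 \cos{\left(2 x^{2} + x + \frac{5}{2} \right)} - 54450 \cos{\left(2 x^{2} + 3 x + \frac{7}{2} \right)} - 45375 \cos{\left(\frac{5 x^{2}}{2} + \frac{5 x}{2} + \frac{5}{8} \right)} - 84}{24 x^{4} + 504 x^{3} + 3966 x^{2} + 13860 x + 18150}, which is not 0.

d/dx[G] = \frac{- 96 x^{3} \cos{\left(2 x^{2} + 3 x + \frac{7}{2} \right)} - 120 x^{3} \cos{\left(\frac{5 x^{2}}{2} + \frac{5 x}{2} + \frac{5}{8} \right)} - 1128 x^{2} \cos{\left(2 x^{2} + 3 x + \frac{7}{2} \right)} - 1380 x^{2} \cos{\left(\frac{5 x^{2}}{2} + \frac{5 x}{2} + \frac{5}{8} \right)} - 3696 x \cos{\left(2 x^{2} + 3 x + \frac{7}{2} \right)} - 4290 x \cos{\left(\frac{5 x^{2}}{2} + \frac{5 x}{2} + \frac{5}{8} \right)} - 2178 \cos{\left(2 x^{2} + 3 x + \frac{7}{2} \right)} - 1815 \cos{\left(\frac{5 x^{2}}{2} + \frac{5 x}{2} + \frac{5}{8} \right)} + 16}{24 x^{2} + 264 x + 726}
d/dx[G] - f(x) = \frac{120 x^{5} \cos{\left(\frac{5 x^{2}}{2} \right)} + 96 x^{5} \cos{\left(2 x^{2} + x + \frac{5}{2} \right)} - 96 x^{5} \cos{\left(2 x^{2} + 3 x + \frac{7}{2} \right)} - 120 x^{5} \cos{\left(\frac{5 x^{2}}{2} + \frac{5 x}{2} + \frac{5}{8} \right)} + 2520 x^{4} \cos{\left(\frac{5 x^{2}}{2} \right)} + 2040 x^{4} \cos{\left(2 x^{2} + x + \frac{5}{2} \right)} - 2088 x^{4} \cos{\left(2 x^{2} + 3 x + \frac{7}{2} \right)} - 2580 x^{4} \cos{\left(\frac{5 x^{2}}{2} + \frac{5 x}{2} + \frac{5}{8} \right)} + 19830 x^{3} \cos{\left(\frac{5 x^{2}}{2} \right)} + 16368 x^{3} \cos{\left(2 x^{2} + x + \frac{5}{2} \right)} - 17376 x^{3} \cos{\left(2 x^{2} + 3 x + \frac{7}{2} \right)} - 21090 x^{3} \cos{\left(\frac{5 x^{2}}{2} + \frac{5 x}{2} + \frac{5}{8} \right)} + 69300 x^{2} \cos{\left(\frac{5 x^{2}}{2} \right)} + 59406 x^{2} \cos{\left(2 x^{2} + x + \frac{5}{2} \right)} - 67338 x^{2} \cos{\left(2 x^{2} + 3 x + \frac{7}{2} \right)} - 79215 x^{2} \cos{\left(\frac{5 x^{2}}{2} + \frac{5 x}{2} + \frac{5}{8} \right)} + 90750 x \cos{\left(\frac{5 x^{2}}{2} \right)} + 86460 x \cos{\left(2 x^{2} + x + \frac{5}{2} \right)} - 114180 x \cos{\left(2 x^{2} + 3 x + \frac{7}{2} \right)} - 125400 x \cos{\left(\frac{5 x^{2}}{2} + \frac{5 x}{2} + \frac{5}{8} \right)} - 16 x + 18150 \cos{\left(2 x^{2} + x + \frac{5}{2} \right)} - 54450 \cos{\left(2 x^{2} + 3 x + \frac{7}{2} \right)} - 45375 \cos{\left(\frac{5 x^{2}}{2} + \frac{5 x}{2} + \frac{5}{8} \right)} - 84}{24 x^{4} + 504 x^{3} + 3966 x^{2} + 13860 x + 18150} != 0.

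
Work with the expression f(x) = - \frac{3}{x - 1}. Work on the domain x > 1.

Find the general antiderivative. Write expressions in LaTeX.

Check any antiderivative F(x) by computing F'(x) and comparing it with f(x).
Check: d/dx[- 3 \log{\left(4 x - 4 \right)}] = - \frac{3}{x - 1} = f(x).

F(x) = - 3 \log{\left(4 x - 4 \right)} + C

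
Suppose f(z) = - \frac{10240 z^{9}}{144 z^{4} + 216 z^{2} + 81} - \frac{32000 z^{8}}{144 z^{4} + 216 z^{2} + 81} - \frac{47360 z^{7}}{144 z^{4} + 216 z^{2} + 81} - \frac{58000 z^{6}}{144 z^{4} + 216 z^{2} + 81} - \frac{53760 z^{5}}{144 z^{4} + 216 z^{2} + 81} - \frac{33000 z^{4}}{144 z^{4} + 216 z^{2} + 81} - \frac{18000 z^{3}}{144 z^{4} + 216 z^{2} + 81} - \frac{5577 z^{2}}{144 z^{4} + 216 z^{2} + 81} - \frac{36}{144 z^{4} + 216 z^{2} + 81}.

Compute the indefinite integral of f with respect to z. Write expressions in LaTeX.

Integrate term by term and add the pieces.
Check: d/dz[- \frac{z \left(1280 z^{7} + 4800 z^{6} + 6960 z^{5} + 6100 z^{4} + 4500 z^{3} + 1875 z^{2} + 36\right)}{27 \left(4 z^{2} + 3\right)}] = \frac{- 10240 z^{9} - 32000 z^{8} - 47360 z^{7} - 58000 z^{6} - 53760 z^{5} - 33000 z^{4} - 18000 z^{3} - 5577 z^{2} - 36}{144 z^{4} + 216 z^{2} + 81}, which equals f(z).

F(z) = - \frac{z \left(1280 z^{7} + 4800 z^{6} + 6960 z^{5} + 6100 z^{4} + 4500 z^{3} + 1875 z^{2} + 36\right)}{27 \left(4 z^{2} + 3\right)} + C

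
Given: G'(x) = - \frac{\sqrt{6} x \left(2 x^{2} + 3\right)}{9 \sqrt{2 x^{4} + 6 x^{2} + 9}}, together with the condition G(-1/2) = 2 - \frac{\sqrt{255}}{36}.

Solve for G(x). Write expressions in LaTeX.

G'(x) matches the chain-rule pattern g'(h)*h' with inner function h(x) = \frac{x^{4}}{3} + x^{2} + \frac{3}{2}; substituting u = h(x) collapses the integral.
A general antiderivative is - \frac{\sqrt{\frac{x^{4}}{3} + x^{2} + \frac{3}{2}}}{3} + C.
The condition gives C = 2 - \frac{\sqrt{255}}{36} - (- \frac{\sqrt{255}}{36}) = 2.
So G(x) = \frac{- \sqrt{6} \sqrt{2 x^{4} + 6 x^{2} + 9} + 36}{18}.
Check: d/dx[\frac{- \sqrt{6} \sqrt{2 x^{4} + 6 x^{2} + 9} + 36}{18}] = \frac{- 2 \sqrt{6} x^{3} - 3 \sqrt{6} x}{9 \sqrt{2 x^{4} + 6 x^{2} + 9}}, which equals G'(x).

G(x) = \frac{- \sqrt{6} \sqrt{2 x^{4} + 6 x^{2} + 9} + 36}{18}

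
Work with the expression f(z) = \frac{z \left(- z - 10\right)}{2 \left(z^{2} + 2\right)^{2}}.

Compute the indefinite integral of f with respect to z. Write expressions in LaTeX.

F(z) = \frac{2 z - \sqrt{2} \left(z^{2} + 2\right) \operatorname{atan}{\left(\frac{\sqrt{2} z}{2} \right)} + 20}{8 \left(z^{2} + 2\right)} + C

Whatever form F(z) takes, F'(z) = f(z) is non-negotiable.
Check: d/dz[\frac{2 z - \sqrt{2} \left(z^{2} + 2\right) \operatorname{atan}{\left(\frac{\sqrt{2} z}{2} \right)} + 20}{8 \left(z^{2} + 2\right)}] = \frac{- z^{2} - 10 z}{2 z^{4} + 8 z^{2} + 8}, which equals f(z).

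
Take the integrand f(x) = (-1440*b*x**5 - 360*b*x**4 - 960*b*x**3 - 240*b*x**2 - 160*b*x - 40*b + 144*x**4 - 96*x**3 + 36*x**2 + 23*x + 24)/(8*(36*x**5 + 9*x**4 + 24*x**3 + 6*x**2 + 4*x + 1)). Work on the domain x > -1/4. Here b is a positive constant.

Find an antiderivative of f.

An antiderivative is F(x) = (-240*b*x**3 - 80*b*x + 24*x**2*log(4*x + 1) + 16*x + 8*log(4*x + 1) + 3)/(48*x**2 + 16).

A candidate is checked by its d/dx: the result must match f(x).
Check: d/dx[(-240*b*x**3 - 80*b*x + 24*x**2*log(4*x + 1) + 16*x + 8*log(4*x + 1) + 3)/(48*x**2 + 16)] = (-1440*b*x**5 - 360*b*x**4 - 960*b*x**3 - 240*b*x**2 - 160*b*x - 40*b + 144*x**4 - 96*x**3 + 36*x**2 + 23*x + 24)/(288*x**5 + 72*x**4 + 192*x**3 + 48*x**2 + 32*x + 8), which equals f(x).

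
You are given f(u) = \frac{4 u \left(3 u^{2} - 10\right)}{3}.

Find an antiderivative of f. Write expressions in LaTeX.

An antiderivative is F(u) = u^{4} - \frac{20 u^{2}}{3}.

The substitution w = \frac{u^{2}}{2} - \frac{5}{3} works: f is exactly (dF/dw)*(dw/du) for that inner function.
Check: d/du[u^{4} - \frac{20 u^{2}}{3}] = 4 u^{3} - \frac{40 u}{3}, which equals f(u).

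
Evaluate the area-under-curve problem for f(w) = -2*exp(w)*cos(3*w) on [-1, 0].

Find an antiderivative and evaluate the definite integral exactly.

Antiderivative: F(w) = -3*exp(w)*sin(3*w)/5 - exp(w)*cos(3*w)/5; value = -1/5 + exp(-1)*cos(3)/5 - 3*exp(-1)*sin(3)/5

Whatever form F(w) takes, F'(w) = f(w) is non-negotiable.
F(w) = -3*exp(w)*sin(3*w)/5 - exp(w)*cos(3*w)/5 is an antiderivative of f.
Check: d/dw[-3*exp(w)*sin(3*w)/5 - exp(w)*cos(3*w)/5] = -2*exp(w)*cos(3*w) = f(w).
F(0) = -1/5; F(-1) = 3*exp(-1)*sin(3)/5 - exp(-1)*cos(3)/5.
Integral = F(0) - F(-1) = -1/5 + exp(-1)*cos(3)/5 - 3*exp(-1)*sin(3)/5.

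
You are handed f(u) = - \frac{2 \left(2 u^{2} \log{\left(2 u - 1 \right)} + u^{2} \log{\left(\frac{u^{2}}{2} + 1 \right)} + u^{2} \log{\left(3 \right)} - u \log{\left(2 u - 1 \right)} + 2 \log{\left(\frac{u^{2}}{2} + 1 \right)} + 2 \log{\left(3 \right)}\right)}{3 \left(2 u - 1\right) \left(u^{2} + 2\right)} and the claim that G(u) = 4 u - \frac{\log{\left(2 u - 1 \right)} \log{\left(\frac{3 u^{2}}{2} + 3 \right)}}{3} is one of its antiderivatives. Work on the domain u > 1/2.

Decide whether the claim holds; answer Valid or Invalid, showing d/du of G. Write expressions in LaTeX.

Invalid: d/du[G] - f = 4, which is not 0.

d/du[G] = \frac{24 u^{3} - 4 u^{2} \log{\left(2 u - 1 \right)} - 2 u^{2} \log{\left(\frac{u^{2}}{2} + 1 \right)} - 12 u^{2} - 2 u^{2} \log{\left(3 \right)} + 2 u \log{\left(2 u - 1 \right)} + 48 u - 4 \log{\left(\frac{u^{2}}{2} + 1 \right)} - 24 - 4 \log{\left(3 \right)}}{6 u^{3} - 3 u^{2} + 12 u - 6}
d/du[G] - f(u) = 4 != 0.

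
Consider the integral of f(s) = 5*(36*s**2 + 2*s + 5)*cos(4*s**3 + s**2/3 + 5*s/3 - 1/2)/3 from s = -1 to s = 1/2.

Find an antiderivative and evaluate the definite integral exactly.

Antiderivative: F(s) = 5*sin(4*s**3 + s**2/3 + 5*s/3 - 1/2); value = 5*sin(35/6) + 5*sin(11/12)

f matches the chain-rule pattern g'(h)*h' with inner function h(s) = 4*s**3 + s**2/3 + 5*s/3 - 1/2; substituting u = h(s) collapses the integral.
F(s) = 5*sin(4*s**3 + s**2/3 + 5*s/3 - 1/2) is an antiderivative of f.
Check: d/ds[5*sin(4*s**3 + s**2/3 + 5*s/3 - 1/2)] = 60*s**2*cos(4*s**3 + s**2/3 + 5*s/3 - 1/2) + 10*s*cos(4*s**3 + s**2/3 + 5*s/3 - 1/2)/3 + 25*cos(4*s**3 + s**2/3 + 5*s/3 - 1/2)/3, which equals f(s).
F(1/2) = 5*sin(11/12); F(-1) = -5*sin(35/6).
Integral = F(1/2) - F(-1) = 5*sin(35/6) + 5*sin(11/12).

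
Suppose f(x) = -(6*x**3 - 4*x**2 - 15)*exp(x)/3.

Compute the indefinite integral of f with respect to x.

F(x) = (-6*x**3 + 22*x**2 - 44*x + 59)*exp(x)/3 + C

Recognize the product-rule pattern: f = u'v + uv' with u = -2*x**3 + 22*x**2/3 - 44*x/3 + 59/3, v = exp(x), so integration by parts undoes it.
Check: d/dx[(-6*x**3 + 22*x**2 - 44*x + 59)*exp(x)/3] = -2*x**3*exp(x) + 4*x**2*exp(x)/3 + 5*exp(x), which equals f(x).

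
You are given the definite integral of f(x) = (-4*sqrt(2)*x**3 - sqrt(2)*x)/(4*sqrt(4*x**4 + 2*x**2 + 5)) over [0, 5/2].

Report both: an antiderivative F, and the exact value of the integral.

Antiderivative: F(x) = -sqrt(2)*sqrt(4*x**4 + 2*x**2 + 5)/8; value = -sqrt(1390)/16 + sqrt(10)/8

f matches the chain-rule pattern g'(h)*h' with inner function h(x) = 2*x**4 + x**2 + 5/2; substituting u = h(x) collapses the integral.
F(x) = -sqrt(2)*sqrt(4*x**4 + 2*x**2 + 5)/8 is an antiderivative of f.
Check: d/dx[-sqrt(2)*sqrt(4*x**4 + 2*x**2 + 5)/8] = (-4*sqrt(2)*x**3 - sqrt(2)*x)/(4*sqrt(4*x**4 + 2*x**2 + 5)) = f(x).
F(5/2) = -sqrt(1390)/16; F(0) = -sqrt(10)/8.
Integral = F(5/2) - F(0) = -sqrt(1390)/16 + sqrt(10)/8.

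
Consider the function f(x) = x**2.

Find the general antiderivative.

F(x) = x**3/3 + C

Whatever form F(x) takes, F'(x) = f(x) is non-negotiable.
Check: d/dx[x**3/3] = x**2 = f(x).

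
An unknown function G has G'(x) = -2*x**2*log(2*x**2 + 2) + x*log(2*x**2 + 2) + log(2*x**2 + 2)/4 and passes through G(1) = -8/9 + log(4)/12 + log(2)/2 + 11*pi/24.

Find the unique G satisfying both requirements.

Integrate term by term and add the pieces.
A general antiderivative is 4*x**3/9 - x**2/2 - 11*x/6 + (-2*x**3/3 + x**2/2 + x/4)*log(2*x**2 + 2) + log(x**2 + 1)/2 + 11*atan(x)/6 + C.
The condition gives C = -8/9 + log(4)/12 + log(2)/2 + 11*pi/24 - (-17/9 + log(4)/12 + log(2)/2 + 11*pi/24) = 1.
So G(x) = -2*x**3*log(2*x**2 + 2)/3 + 4*x**3/9 + x**2*log(2*x**2 + 2)/2 - x**2/2 + x*log(2*x**2 + 2)/4 - 11*x/6 + log(x**2 + 1)/2 + 11*atan(x)/6 + 1.
Check: d/dx[-2*x**3*log(2*x**2 + 2)/3 + 4*x**3/9 + x**2*log(2*x**2 + 2)/2 - x**2/2 + x*log(2*x**2 + 2)/4 - 11*x/6 + log(x**2 + 1)/2 + 11*atan(x)/6 + 1] = -2*x**2*log(x**2 + 1) - 2*x**2*log(2) + x*log(x**2 + 1) + x*log(2) + log(x**2 + 1)/4 + log(2)/4, which equals G'(x).

G(x) = -2*x**3*log(2*x**2 + 2)/3 + 4*x**3/9 + x**2*log(2*x**2 + 2)/2 - x**2/2 + x*log(2*x**2 + 2)/4 - 11*x/6 + log(x**2 + 1)/2 + 11*atan(x)/6 + 1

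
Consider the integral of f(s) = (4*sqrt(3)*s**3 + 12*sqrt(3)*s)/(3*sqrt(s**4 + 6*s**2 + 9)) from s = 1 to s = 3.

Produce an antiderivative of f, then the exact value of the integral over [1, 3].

The substitution u = s**4/3 + 2*s**2 + 3 works: f is exactly (dF/du)*(du/ds) for that inner function.
F(s) = 2*sqrt(s**4/3 + 2*s**2 + 3) is an antiderivative of f.
Check: d/ds[2*sqrt(s**4/3 + 2*s**2 + 3)] = (4*sqrt(3)*s**3 + 12*sqrt(3)*s)/(3*sqrt(s**4 + 6*s**2 + 9)) = f(s).
F(3) = 8*sqrt(3); F(1) = 8*sqrt(3)/3.
Integral = F(3) - F(1) = 16*sqrt(3)/3.

Antiderivative: F(s) = 2*sqrt(s**4/3 + 2*s**2 + 3); value = 16*sqrt(3)/3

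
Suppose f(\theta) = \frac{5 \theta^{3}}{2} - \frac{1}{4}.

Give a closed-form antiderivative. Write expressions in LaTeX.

An antiderivative is F(\theta) = \frac{5 \theta^{4}}{8} - \frac{\theta}{4}.

For F(\theta) to be correct the identity F'(\theta) - f(\theta) = 0 must hold.
Check: d/d\theta[\frac{5 \theta^{4}}{8} - \frac{\theta}{4}] = \frac{5 \theta^{3}}{2} - \frac{1}{4} = f(\theta).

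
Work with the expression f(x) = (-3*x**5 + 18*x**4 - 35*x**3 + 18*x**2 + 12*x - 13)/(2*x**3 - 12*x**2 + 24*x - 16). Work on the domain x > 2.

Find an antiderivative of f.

An antiderivative is F(x) = -(2*x**5 - 8*x**4 + 6*x**3 + 2*x**2 + 16*x - 29)/(4*(x - 2)**2).

An antiderivative F(x) passes only if d/dx[F] lands on f(x) exactly.
Check: d/dx[-(2*x**5 - 8*x**4 + 6*x**3 + 2*x**2 + 16*x - 29)/(4*(x - 2)**2)] = (-3*x**5 + 18*x**4 - 35*x**3 + 18*x**2 + 12*x - 13)/(2*x**3 - 12*x**2 + 24*x - 16) = f(x).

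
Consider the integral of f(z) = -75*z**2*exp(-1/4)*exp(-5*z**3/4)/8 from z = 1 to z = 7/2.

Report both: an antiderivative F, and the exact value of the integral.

The substitution u = -5*z**3/4 - 1/4 works: f is exactly (dF/du)*(du/dz) for that inner function.
F(z) = 5*exp(-1/4)*exp(-5*z**3/4)/2 is an antiderivative of f.
Check: d/dz[5*exp(-1/4)*exp(-5*z**3/4)/2] = -75*z**2*exp(-1/4)*exp(-5*z**3/4)/8 = f(z).
F(7/2) = 5*exp(-1723/32)/2; F(1) = 5*exp(-3/2)/2.
Integral = F(7/2) - F(1) = -5*exp(-3/2)/2 + 5*exp(-1723/32)/2.

Antiderivative: F(z) = 5*exp(-1/4)*exp(-5*z**3/4)/2; value = -5*exp(-3/2)/2 + 5*exp(-1723/32)/2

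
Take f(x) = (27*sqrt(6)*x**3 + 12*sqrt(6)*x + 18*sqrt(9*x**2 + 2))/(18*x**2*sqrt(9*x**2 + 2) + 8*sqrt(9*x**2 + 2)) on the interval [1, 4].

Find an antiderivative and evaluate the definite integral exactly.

A first test for any F(x): its x-derivative must equal f(x) identically.
F(x) = sqrt(3*x**2/2 + 1/3) + 3*atan(3*x/2)/2 is an antiderivative of f.
Check: d/dx[sqrt(3*x**2/2 + 1/3) + 3*atan(3*x/2)/2] = (27*sqrt(6)*x**3 + 12*sqrt(6)*x + 18*sqrt(9*x**2 + 2))/(18*x**2*sqrt(9*x**2 + 2) + 8*sqrt(9*x**2 + 2)) = f(x).
F(4) = 3*atan(6)/2 + sqrt(219)/3; F(1) = sqrt(66)/6 + 3*atan(3/2)/2.
Integral = F(4) - F(1) = -3*atan(3/2)/2 - sqrt(66)/6 + 3*atan(6)/2 + sqrt(219)/3.

Antiderivative: F(x) = sqrt(3*x**2/2 + 1/3) + 3*atan(3*x/2)/2; value = -3*atan(3/2)/2 - sqrt(66)/6 + 3*atan(6)/2 + sqrt(219)/3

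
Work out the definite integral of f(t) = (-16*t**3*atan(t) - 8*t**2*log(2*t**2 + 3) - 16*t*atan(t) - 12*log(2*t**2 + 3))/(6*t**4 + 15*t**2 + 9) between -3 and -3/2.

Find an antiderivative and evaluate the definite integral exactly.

f has the shape u'v + uv' for u = -4*atan(t)/3 and v = log(2*t**2 + 3) — it is the derivative of the product u*v.
F(t) = -4*log(2*t**2 + 3)*atan(t)/3 is an antiderivative of f.
Check: d/dt[-4*log(2*t**2 + 3)*atan(t)/3] = (-16*t**3*atan(t) - 8*t**2*log(2*t**2 + 3) - 16*t*atan(t) - 12*log(2*t**2 + 3))/(6*t**4 + 15*t**2 + 9) = f(t).
F(-3/2) = 4*log(15/2)*atan(3/2)/3; F(-3) = 4*log(21)*atan(3)/3.
Integral = F(-3/2) - F(-3) = -4*log(21)*atan(3)/3 + 4*log(15/2)*atan(3/2)/3.

Antiderivative: F(t) = -4*log(2*t**2 + 3)*atan(t)/3; value = -4*log(21)*atan(3)/3 + 4*log(15/2)*atan(3/2)/3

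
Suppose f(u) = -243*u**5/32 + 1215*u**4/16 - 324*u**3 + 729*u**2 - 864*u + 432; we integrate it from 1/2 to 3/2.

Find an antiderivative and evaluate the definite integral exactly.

Antiderivative: F(u) = 3*(-3*u**2/4 + 3*u - 4)**3; value = 27243/512

The substitution w = -3*u**2/4 + 3*u - 4 works: f is exactly (dF/dw)*(dw/du) for that inner function.
F(u) = 3*(-3*u**2/4 + 3*u - 4)**3 is an antiderivative of f.
Check: d/du[3*(-3*u**2/4 + 3*u - 4)**3] = -243*u**5/32 + 1215*u**4/16 - 324*u**3 + 729*u**2 - 864*u + 432 = f(u).
F(3/2) = -20577/4096; F(1/2) = -238521/4096.
Integral = F(3/2) - F(1/2) = 27243/512.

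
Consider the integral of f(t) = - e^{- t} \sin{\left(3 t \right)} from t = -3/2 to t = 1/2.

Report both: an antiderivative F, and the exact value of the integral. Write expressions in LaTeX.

Recover f(t) by differentiating a candidate F(t); any mismatch rules it out.
F(t) = \frac{\left(\sin{\left(3 t \right)} + 3 \cos{\left(3 t \right)}\right) e^{- t}}{10} is an antiderivative of f.
Check: d/dt[\frac{\left(\sin{\left(3 t \right)} + 3 \cos{\left(3 t \right)}\right) e^{- t}}{10}] = - e^{- t} \sin{\left(3 t \right)} = f(t).
F(1/2) = \frac{3 \cos{\left(\frac{3}{2} \right)}}{10 e^{\frac{1}{2}}} + \frac{\sin{\left(\frac{3}{2} \right)}}{10 e^{\frac{1}{2}}}; F(-3/2) = \frac{3 e^{\frac{3}{2}} \cos{\left(\frac{9}{2} \right)}}{10} - \frac{e^{\frac{3}{2}} \sin{\left(\frac{9}{2} \right)}}{10}.
Integral = F(1/2) - F(-3/2) = \frac{e^{\frac{3}{2}} \sin{\left(\frac{9}{2} \right)}}{10} + \frac{3 \cos{\left(\frac{3}{2} \right)}}{10 e^{\frac{1}{2}}} + \frac{\sin{\left(\frac{3}{2} \right)}}{10 e^{\frac{1}{2}}} - \frac{3 e^{\frac{3}{2}} \cos{\left(\frac{9}{2} \right)}}{10}.

Antiderivative: F(t) = \frac{\left(\sin{\left(3 t \right)} + 3 \cos{\left(3 t \right)}\right) e^{- t}}{10}; value = \frac{e^{\frac{3}{2}} \sin{\left(\frac{9}{2} \right)}}{10} + \frac{3 \cos{\left(\frac{3}{2} \right)}}{10 e^{\frac{1}{2}}} + \frac{\sin{\left(\frac{3}{2} \right)}}{10 e^{\frac{1}{2}}} - \frac{3 e^{\frac{3}{2}} \cos{\left(\frac{9}{2} \right)}}{10}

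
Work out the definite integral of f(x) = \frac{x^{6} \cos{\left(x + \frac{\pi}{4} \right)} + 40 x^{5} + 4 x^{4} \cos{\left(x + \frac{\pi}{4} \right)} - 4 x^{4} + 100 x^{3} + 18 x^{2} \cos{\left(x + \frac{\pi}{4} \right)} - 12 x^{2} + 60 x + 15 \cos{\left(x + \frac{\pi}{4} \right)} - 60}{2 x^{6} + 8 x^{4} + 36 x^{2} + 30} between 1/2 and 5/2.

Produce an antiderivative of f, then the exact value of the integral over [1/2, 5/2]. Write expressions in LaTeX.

An antiderivative F(x) passes only if d/dx[F] lands on f(x) exactly.
F(x) = \frac{10 \log{\left(\frac{x^{4}}{3} + x^{2} + 5 \right)} + \sin{\left(x + \frac{\pi}{4} \right)} - 4 \operatorname{atan}{\left(x \right)}}{2} is an antiderivative of f.
Check: d/dx[\frac{10 \log{\left(\frac{x^{4}}{3} + x^{2} + 5 \right)} + \sin{\left(x + \frac{\pi}{4} \right)} - 4 \operatorname{atan}{\left(x \right)}}{2}] = \frac{x^{6} \cos{\left(x + \frac{\pi}{4} \right)} + 40 x^{5} + 4 x^{4} \cos{\left(x + \frac{\pi}{4} \right)} - 4 x^{4} + 100 x^{3} + 18 x^{2} \cos{\left(x + \frac{\pi}{4} \right)} - 12 x^{2} + 60 x + 15 \cos{\left(x + \frac{\pi}{4} \right)} - 60}{2 x^{6} + 8 x^{4} + 36 x^{2} + 30} = f(x).
F(5/2) = - 2 \operatorname{atan}{\left(\frac{5}{2} \right)} + \frac{\sin{\left(\frac{\pi}{4} + \frac{5}{2} \right)}}{2} + 5 \log{\left(\frac{1165}{48} \right)}; F(1/2) = - 2 \operatorname{atan}{\left(\frac{1}{2} \right)} + \frac{\sin{\left(\frac{1}{2} + \frac{\pi}{4} \right)}}{2} + 5 \log{\left(\frac{253}{48} \right)}.
Integral = F(5/2) - F(1/2) = - 5 \log{\left(\frac{253}{48} \right)} - 2 \operatorname{atan}{\left(\frac{5}{2} \right)} - \frac{\sin{\left(\frac{1}{2} + \frac{\pi}{4} \right)}}{2} + \frac{\sin{\left(\frac{\pi}{4} + \frac{5}{2} \right)}}{2} + 2 \operatorname{atan}{\left(\frac{1}{2} \right)} + 5 \log{\left(\frac{1165}{48} \right)}.

Antiderivative: F(x) = \frac{10 \log{\left(\frac{x^{4}}{3} + x^{2} + 5 \right)} + \sin{\left(x + \frac{\pi}{4} \right)} - 4 \operatorname{atan}{\left(x \right)}}{2}; value = - 5 \log{\left(\frac{253}{48} \right)} - 2 \operatorname{atan}{\left(\frac{5}{2} \right)} - \frac{\sin{\left(\frac{1}{2} + \frac{\pi}{4} \right)}}{2} + \frac{\sin{\left(\frac{\pi}{4} + \frac{5}{2} \right)}}{2} + 2 \operatorname{atan}{\left(\frac{1}{2} \right)} + 5 \log{\left(\frac{1165}{48} \right)}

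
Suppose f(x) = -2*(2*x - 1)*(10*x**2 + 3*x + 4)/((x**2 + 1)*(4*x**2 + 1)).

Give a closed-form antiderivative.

An antiderivative is F(x) = -5*log(x**2 + 1) + 4*atan(2*x).

Whatever form F(x) takes, F'(x) = f(x) is non-negotiable.
Check: d/dx[-5*log(x**2 + 1) + 4*atan(2*x)] = (-40*x**3 + 8*x**2 - 10*x + 8)/(4*x**4 + 5*x**2 + 1), which equals f(x).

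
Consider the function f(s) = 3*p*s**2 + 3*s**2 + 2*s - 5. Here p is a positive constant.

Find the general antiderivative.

F(s) = p*s**3 + s**3 + s**2 - 5*s + C

The integrand splits into summands that can be handled one at a time.
Check: d/ds[p*s**3 + s**3 + s**2 - 5*s] = 3*p*s**2 + 3*s**2 + 2*s - 5 = f(s).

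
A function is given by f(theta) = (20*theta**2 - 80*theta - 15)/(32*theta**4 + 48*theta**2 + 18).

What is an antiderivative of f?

An antiderivative is F(theta) = -5*theta/(8*theta**2 + 6) + 5/(4*theta**2 + 3).

Recognize the product-rule pattern: f = u'v + uv' with u = 1/(2*theta**2 + 3/2), v = 5/2 - 5*theta/4, so integration by parts undoes it.
Check: d/dtheta[-5*theta/(8*theta**2 + 6) + 5/(4*theta**2 + 3)] = (20*theta**2 - 80*theta - 15)/(32*theta**4 + 48*theta**2 + 18) = f(theta).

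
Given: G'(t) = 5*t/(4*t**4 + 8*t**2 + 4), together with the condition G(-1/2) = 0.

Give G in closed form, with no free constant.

G(t) = 1/2 - 5/(4*(2*t**2 + 2))

The substitution u = 2*t**2 + 2 works: G'(t) is exactly (dG/du)*(du/dt) for that inner function.
A general antiderivative is -5/(4*(2*t**2 + 2)) + C.
The condition gives C = 0 - (-1/2) = 1/2.
So G(t) = 1/2 - 5/(4*(2*t**2 + 2)).
Check: d/dt[1/2 - 5/(4*(2*t**2 + 2))] = 5*t/(4*t**4 + 8*t**2 + 4) = G'(t).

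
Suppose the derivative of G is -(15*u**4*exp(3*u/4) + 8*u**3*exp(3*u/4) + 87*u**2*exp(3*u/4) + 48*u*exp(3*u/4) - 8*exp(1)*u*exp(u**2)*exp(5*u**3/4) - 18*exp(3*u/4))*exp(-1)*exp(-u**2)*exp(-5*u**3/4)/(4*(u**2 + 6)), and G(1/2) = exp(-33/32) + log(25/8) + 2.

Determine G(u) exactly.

The proposed G(u) is checked by its d/du: the result must match the given G'(u).
A general antiderivative is exp(-5*u**3/4 - u**2 + 3*u/4 - 1) + log(u**2/2 + 3) + C.
The condition gives C = exp(-33/32) + log(25/8) + 2 - (exp(-33/32) + log(25/8)) = 2.
So G(u) = (1 + exp(1)*exp(-3*u/4)*exp(u**2)*exp(5*u**3/4)*log(u**2/2 + 3) + 2*exp(1)*exp(-3*u/4)*exp(u**2)*exp(5*u**3/4))*exp(-1)*exp(3*u/4)*exp(-u**2)*exp(-5*u**3/4).
Check: d/du[(1 + exp(1)*exp(-3*u/4)*exp(u**2)*exp(5*u**3/4)*log(u**2/2 + 3) + 2*exp(1)*exp(-3*u/4)*exp(u**2)*exp(5*u**3/4))*exp(-1)*exp(3*u/4)*exp(-u**2)*exp(-5*u**3/4)] = (-15*u**4*exp(3*u/2) - 8*u**3*exp(3*u/2) - 87*u**2*exp(3*u/2) + 8*exp(1)*u*exp(3*u/4)*exp(u**2)*exp(5*u**3/4) - 48*u*exp(3*u/2) + 18*exp(3*u/2))/(4*exp(1)*u**2*exp(3*u/4)*exp(u**2)*exp(5*u**3/4) + 24*exp(1)*exp(3*u/4)*exp(u**2)*exp(5*u**3/4)), which equals G'(u).

G(u) = (1 + exp(1)*exp(-3*u/4)*exp(u**2)*exp(5*u**3/4)*log(u**2/2 + 3) + 2*exp(1)*exp(-3*u/4)*exp(u**2)*exp(5*u**3/4))*exp(-1)*exp(3*u/4)*exp(-u**2)*exp(-5*u**3/4)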